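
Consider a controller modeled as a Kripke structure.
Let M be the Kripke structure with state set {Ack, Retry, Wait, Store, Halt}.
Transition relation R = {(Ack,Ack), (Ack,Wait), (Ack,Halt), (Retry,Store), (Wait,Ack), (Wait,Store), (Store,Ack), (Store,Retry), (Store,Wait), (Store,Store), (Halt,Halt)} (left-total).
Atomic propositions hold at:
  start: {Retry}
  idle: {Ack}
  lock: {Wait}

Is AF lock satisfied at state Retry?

AF lock: least fixpoint, start Z0 = {Wait}, add states with every successor in Z. Already a fixed point.
Sat(AF lock) = {Wait}
Retry ∉ Sat(AF lock) = {Wait}, so the formula does not hold at Retry.

No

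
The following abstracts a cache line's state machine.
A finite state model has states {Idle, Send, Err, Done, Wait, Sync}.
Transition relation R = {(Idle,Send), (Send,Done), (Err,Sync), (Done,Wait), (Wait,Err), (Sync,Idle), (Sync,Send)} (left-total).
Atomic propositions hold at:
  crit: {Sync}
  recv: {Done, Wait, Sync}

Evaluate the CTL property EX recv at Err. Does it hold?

Sat(EX recv) = {s : some successor in {Done, Wait, Sync}} = {Send, Err, Done}
Err ∈ Sat(EX recv) = {Send, Err, Done}, so the formula holds at Err.

Yes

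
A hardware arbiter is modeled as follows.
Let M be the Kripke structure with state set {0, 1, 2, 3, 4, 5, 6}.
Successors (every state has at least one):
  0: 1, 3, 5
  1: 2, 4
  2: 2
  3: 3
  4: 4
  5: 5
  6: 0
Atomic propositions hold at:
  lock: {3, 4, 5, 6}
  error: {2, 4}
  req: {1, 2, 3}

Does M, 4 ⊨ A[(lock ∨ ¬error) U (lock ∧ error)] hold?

Sat(¬error) = {0, 1, 3, 5, 6}
Sat(lock ∨ ¬error) = {0, 1, 3, 4, 5, 6}
Sat(lock ∧ error) = {4}
A[(lock ∨ ¬error) U (lock ∧ error)]: least fixpoint, start Z0 = Sat((lock ∧ error)) = {4}, add states in Sat(lock ∨ ¬error) with every successor in Z. Already a fixed point.
Sat(A[(lock ∨ ¬error) U (lock ∧ error)]) = {4}
4 ∈ Sat(A[(lock ∨ ¬error) U (lock ∧ error)]) = {4}, so the formula holds at 4.

Yes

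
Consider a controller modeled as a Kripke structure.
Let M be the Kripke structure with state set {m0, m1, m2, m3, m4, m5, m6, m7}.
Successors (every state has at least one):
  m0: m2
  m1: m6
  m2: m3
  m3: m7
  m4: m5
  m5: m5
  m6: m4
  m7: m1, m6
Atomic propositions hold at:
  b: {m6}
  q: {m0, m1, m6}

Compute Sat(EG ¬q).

{m4, m5}

Sat(¬q) = {m2, m3, m4, m5, m7}
EG ¬q: greatest fixpoint, start Z0 = {m2, m3, m4, m5, m7}, keep only states in Sat with some successor in Z. Z1 = {m2, m3, m4, m5}; Z2 = {m2, m4, m5}; Z3 = {m4, m5}; fixed.
Sat(EG ¬q) = {m4, m5}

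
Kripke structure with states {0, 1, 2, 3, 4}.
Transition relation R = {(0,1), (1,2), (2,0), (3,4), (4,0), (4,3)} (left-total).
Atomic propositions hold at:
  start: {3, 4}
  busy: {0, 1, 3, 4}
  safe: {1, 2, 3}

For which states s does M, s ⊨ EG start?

EG start: greatest fixpoint, start Z0 = {3, 4}, keep only states in Sat with some successor in Z. Already a fixed point.
Sat(EG start) = {3, 4}

{3, 4}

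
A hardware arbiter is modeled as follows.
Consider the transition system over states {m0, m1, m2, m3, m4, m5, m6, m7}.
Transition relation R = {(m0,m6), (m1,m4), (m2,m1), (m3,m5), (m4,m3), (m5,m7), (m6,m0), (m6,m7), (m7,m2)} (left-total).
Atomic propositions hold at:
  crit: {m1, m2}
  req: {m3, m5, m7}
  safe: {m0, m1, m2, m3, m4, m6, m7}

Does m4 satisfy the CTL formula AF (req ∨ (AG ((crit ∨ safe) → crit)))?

Yes

Sat(crit ∨ safe) = {m0, m1, m2, m3, m4, m6, m7}
Sat((crit ∨ safe) → crit) = {m1, m2, m5}
AG ((crit ∨ safe) → crit): greatest fixpoint, start Z0 = {m1, m2, m5}, keep only states in Sat with every successor in Z. Z1 = {m2}; Z2 = ∅; fixed.
Sat(AG ((crit ∨ safe) → crit)) = ∅
Sat(req ∨ (AG ((crit ∨ safe) → crit))) = {m3, m5, m7}
AF (req ∨ (AG ((crit ∨ safe) → crit))): least fixpoint, start Z0 = {m3, m5, m7}, add states with every successor in Z. Z1 = {m3, m4, m5, m7}; Z2 = {m1, m3, m4, m5, m7}; Z3 = {m1, m2, m3, m4, m5, m7}; fixed.
Sat(AF (req ∨ (AG ((crit ∨ safe) → crit)))) = {m1, m2, m3, m4, m5, m7}
m4 ∈ Sat(AF (req ∨ (AG ((crit ∨ safe) → crit)))) = {m1, m2, m3, m4, m5, m7}, so the formula holds at m4.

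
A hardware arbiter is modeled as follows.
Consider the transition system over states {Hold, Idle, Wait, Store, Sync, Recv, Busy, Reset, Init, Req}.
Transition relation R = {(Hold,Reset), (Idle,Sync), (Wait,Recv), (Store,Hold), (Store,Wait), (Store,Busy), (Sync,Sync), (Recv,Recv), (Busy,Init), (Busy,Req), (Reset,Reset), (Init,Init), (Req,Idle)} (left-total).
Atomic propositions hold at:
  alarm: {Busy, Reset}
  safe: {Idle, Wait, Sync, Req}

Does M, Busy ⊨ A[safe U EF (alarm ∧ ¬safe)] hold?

Yes

Sat(¬safe) = {Hold, Store, Recv, Busy, Reset, Init}
Sat(alarm ∧ ¬safe) = {Busy, Reset}
EF (alarm ∧ ¬safe): least fixpoint, start Z0 = {Busy, Reset}, add states with some successor in Z. Z1 = {Hold, Store, Busy, Reset}; fixed.
Sat(EF (alarm ∧ ¬safe)) = {Hold, Store, Busy, Reset}
A[safe U EF (alarm ∧ ¬safe)]: least fixpoint, start Z0 = Sat(EF (alarm ∧ ¬safe)) = {Hold, Store, Busy, Reset}, add states in Sat(safe) with every successor in Z. Already a fixed point.
Sat(A[safe U EF (alarm ∧ ¬safe)]) = {Hold, Store, Busy, Reset}
Busy ∈ Sat(A[safe U EF (alarm ∧ ¬safe)]) = {Hold, Store, Busy, Reset}, so the formula holds at Busy.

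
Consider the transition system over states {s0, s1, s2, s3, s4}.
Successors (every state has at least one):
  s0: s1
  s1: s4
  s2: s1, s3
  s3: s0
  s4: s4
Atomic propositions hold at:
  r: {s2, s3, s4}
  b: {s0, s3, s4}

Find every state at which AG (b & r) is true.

Sat(b & r) = {s3, s4}
AG (b & r): greatest fixpoint, start Z0 = {s3, s4}, keep only states in Sat with every successor in Z. Z1 = {s4}; fixed.
Sat(AG (b & r)) = {s4}

{s4}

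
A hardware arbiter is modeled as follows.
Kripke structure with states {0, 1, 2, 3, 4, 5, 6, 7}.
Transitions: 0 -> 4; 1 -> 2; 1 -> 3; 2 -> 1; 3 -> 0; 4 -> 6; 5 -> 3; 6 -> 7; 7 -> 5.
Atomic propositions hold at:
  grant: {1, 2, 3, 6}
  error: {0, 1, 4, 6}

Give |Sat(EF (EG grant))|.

EG grant: greatest fixpoint, start Z0 = {1, 2, 3, 6}, keep only states in Sat with some successor in Z. Z1 = {1, 2}; fixed.
Sat(EG grant) = {1, 2}
EF (EG grant): least fixpoint, start Z0 = {1, 2}, add states with some successor in Z. Already a fixed point.
Sat(EF (EG grant)) = {1, 2}
|Sat(EF (EG grant))| = |{1, 2}| = 2.

2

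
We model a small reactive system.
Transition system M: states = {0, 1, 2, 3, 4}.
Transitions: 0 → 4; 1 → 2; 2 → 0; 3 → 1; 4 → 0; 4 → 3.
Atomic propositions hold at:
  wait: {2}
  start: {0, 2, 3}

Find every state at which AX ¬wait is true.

Sat(¬wait) = {0, 1, 3, 4}
Sat(AX ¬wait) = {s : every successor in {0, 1, 3, 4}} = {0, 2, 3, 4}

{0, 2, 3, 4}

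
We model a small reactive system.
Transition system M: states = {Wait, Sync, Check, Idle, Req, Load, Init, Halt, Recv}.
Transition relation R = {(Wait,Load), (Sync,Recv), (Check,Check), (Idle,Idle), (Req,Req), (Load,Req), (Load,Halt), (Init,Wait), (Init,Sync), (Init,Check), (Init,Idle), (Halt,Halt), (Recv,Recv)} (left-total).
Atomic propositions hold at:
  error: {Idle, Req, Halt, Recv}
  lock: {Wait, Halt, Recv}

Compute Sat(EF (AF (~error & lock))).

Sat(~error) = {Wait, Sync, Check, Load, Init}
Sat(~error & lock) = {Wait}
AF (~error & lock): least fixpoint, start Z0 = {Wait}, add states with every successor in Z. Already a fixed point.
Sat(AF (~error & lock)) = {Wait}
EF (AF (~error & lock)): least fixpoint, start Z0 = {Wait}, add states with some successor in Z. Z1 = {Wait, Init}; fixed.
Sat(EF (AF (~error & lock))) = {Wait, Init}

{Wait, Init}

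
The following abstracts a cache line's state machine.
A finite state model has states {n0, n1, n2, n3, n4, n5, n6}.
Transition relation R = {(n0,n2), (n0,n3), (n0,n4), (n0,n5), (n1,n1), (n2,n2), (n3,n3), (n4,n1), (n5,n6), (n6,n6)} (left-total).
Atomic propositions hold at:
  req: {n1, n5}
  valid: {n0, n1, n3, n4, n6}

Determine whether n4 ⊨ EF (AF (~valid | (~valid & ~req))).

No

Sat(~valid) = {n2, n5}
Sat(~req) = {n0, n2, n3, n4, n6}
Sat(~valid & ~req) = {n2}
Sat(~valid | (~valid & ~req)) = {n2, n5}
AF (~valid | (~valid & ~req)): least fixpoint, start Z0 = {n2, n5}, add states with every successor in Z. Already a fixed point.
Sat(AF (~valid | (~valid & ~req))) = {n2, n5}
EF (AF (~valid | (~valid & ~req))): least fixpoint, start Z0 = {n2, n5}, add states with some successor in Z. Z1 = {n0, n2, n5}; fixed.
Sat(EF (AF (~valid | (~valid & ~req)))) = {n0, n2, n5}
n4 ∉ Sat(EF (AF (~valid | (~valid & ~req)))) = {n0, n2, n5}, so the formula does not hold at n4.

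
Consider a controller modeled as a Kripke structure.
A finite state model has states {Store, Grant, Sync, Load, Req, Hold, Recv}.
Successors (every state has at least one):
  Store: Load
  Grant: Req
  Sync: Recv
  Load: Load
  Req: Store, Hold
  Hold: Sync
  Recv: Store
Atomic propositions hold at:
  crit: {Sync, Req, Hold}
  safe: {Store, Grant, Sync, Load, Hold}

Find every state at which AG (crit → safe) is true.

{Store, Sync, Load, Hold, Recv}

Sat(crit → safe) = {Store, Grant, Sync, Load, Hold, Recv}
AG (crit → safe): greatest fixpoint, start Z0 = {Store, Grant, Sync, Load, Hold, Recv}, keep only states in Sat with every successor in Z. Z1 = {Store, Sync, Load, Hold, Recv}; fixed.
Sat(AG (crit → safe)) = {Store, Sync, Load, Hold, Recv}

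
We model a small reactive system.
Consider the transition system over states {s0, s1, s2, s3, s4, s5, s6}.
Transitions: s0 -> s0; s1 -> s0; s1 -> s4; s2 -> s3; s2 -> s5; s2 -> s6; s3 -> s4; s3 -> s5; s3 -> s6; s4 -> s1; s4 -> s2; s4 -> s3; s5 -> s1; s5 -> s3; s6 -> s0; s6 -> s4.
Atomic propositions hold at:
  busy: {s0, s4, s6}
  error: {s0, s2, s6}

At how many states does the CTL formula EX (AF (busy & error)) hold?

Sat(busy & error) = {s0, s6}
AF (busy & error): least fixpoint, start Z0 = {s0, s6}, add states with every successor in Z. Already a fixed point.
Sat(AF (busy & error)) = {s0, s6}
Sat(EX (AF (busy & error))) = {s : some successor in {s0, s6}} = {s0, s1, s2, s3, s6}
|Sat(EX (AF (busy & error)))| = |{s0, s1, s2, s3, s6}| = 5.

5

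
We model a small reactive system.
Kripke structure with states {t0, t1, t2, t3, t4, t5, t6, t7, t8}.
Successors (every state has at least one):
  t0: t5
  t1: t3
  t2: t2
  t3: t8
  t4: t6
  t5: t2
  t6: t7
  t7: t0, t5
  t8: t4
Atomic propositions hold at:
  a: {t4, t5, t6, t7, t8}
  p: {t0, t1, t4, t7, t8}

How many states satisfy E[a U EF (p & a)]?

Sat(p & a) = {t4, t7, t8}
EF (p & a): least fixpoint, start Z0 = {t4, t7, t8}, add states with some successor in Z. Z1 = {t3, t4, t6, t7, t8}; Z2 = {t1, t3, t4, t6, t7, t8}; fixed.
Sat(EF (p & a)) = {t1, t3, t4, t6, t7, t8}
E[a U EF (p & a)]: least fixpoint, start Z0 = Sat(EF (p & a)) = {t1, t3, t4, t6, t7, t8}, add states in Sat(a) with some successor in Z. Already a fixed point.
Sat(E[a U EF (p & a)]) = {t1, t3, t4, t6, t7, t8}
|Sat(E[a U EF (p & a)])| = |{t1, t3, t4, t6, t7, t8}| = 6.

6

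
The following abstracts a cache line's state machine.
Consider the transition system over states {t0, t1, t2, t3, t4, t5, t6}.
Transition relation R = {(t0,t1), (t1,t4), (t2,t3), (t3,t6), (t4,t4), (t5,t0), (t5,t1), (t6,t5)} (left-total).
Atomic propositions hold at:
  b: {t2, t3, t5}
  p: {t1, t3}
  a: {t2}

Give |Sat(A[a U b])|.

A[a U b]: least fixpoint, start Z0 = Sat(b) = {t2, t3, t5}, add states in Sat(a) with every successor in Z. Already a fixed point.
Sat(A[a U b]) = {t2, t3, t5}
|Sat(A[a U b])| = |{t2, t3, t5}| = 3.

3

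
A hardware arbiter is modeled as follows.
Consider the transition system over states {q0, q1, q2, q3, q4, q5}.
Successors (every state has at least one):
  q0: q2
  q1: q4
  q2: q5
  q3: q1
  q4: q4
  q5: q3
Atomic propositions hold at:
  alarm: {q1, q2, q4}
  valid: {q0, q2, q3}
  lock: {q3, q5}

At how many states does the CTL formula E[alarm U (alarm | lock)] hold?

5

Sat(alarm | lock) = {q1, q2, q3, q4, q5}
E[alarm U (alarm | lock)]: least fixpoint, start Z0 = Sat((alarm | lock)) = {q1, q2, q3, q4, q5}, add states in Sat(alarm) with some successor in Z. Already a fixed point.
Sat(E[alarm U (alarm | lock)]) = {q1, q2, q3, q4, q5}
|Sat(E[alarm U (alarm | lock)])| = |{q1, q2, q3, q4, q5}| = 5.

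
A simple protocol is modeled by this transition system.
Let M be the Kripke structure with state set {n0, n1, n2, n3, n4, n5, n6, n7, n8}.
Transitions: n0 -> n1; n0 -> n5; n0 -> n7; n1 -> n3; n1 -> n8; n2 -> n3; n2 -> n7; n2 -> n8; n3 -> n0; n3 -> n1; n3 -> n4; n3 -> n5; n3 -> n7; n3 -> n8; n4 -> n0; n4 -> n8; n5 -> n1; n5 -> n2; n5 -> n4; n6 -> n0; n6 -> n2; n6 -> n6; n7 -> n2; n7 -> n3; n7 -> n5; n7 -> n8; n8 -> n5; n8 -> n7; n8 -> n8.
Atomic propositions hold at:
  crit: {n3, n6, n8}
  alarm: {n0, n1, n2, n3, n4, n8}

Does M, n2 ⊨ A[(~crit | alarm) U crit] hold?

Sat(~crit) = {n0, n1, n2, n4, n5, n7}
Sat(~crit | alarm) = {n0, n1, n2, n3, n4, n5, n7, n8}
A[(~crit | alarm) U crit]: least fixpoint, start Z0 = Sat(crit) = {n3, n6, n8}, add states in Sat(~crit | alarm) with every successor in Z. Z1 = {n1, n3, n6, n8}; fixed.
Sat(A[(~crit | alarm) U crit]) = {n1, n3, n6, n8}
n2 ∉ Sat(A[(~crit | alarm) U crit]) = {n1, n3, n6, n8}, so the formula does not hold at n2.

No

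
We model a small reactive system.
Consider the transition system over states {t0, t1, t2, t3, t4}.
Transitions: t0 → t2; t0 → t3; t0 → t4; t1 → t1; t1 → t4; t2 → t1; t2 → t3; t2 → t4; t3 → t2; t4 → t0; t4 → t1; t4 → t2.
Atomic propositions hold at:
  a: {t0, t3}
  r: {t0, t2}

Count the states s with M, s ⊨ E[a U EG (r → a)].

3

Sat(r → a) = {t0, t1, t3, t4}
EG (r → a): greatest fixpoint, start Z0 = {t0, t1, t3, t4}, keep only states in Sat with some successor in Z. Z1 = {t0, t1, t4}; fixed.
Sat(EG (r → a)) = {t0, t1, t4}
E[a U EG (r → a)]: least fixpoint, start Z0 = Sat(EG (r → a)) = {t0, t1, t4}, add states in Sat(a) with some successor in Z. Already a fixed point.
Sat(E[a U EG (r → a)]) = {t0, t1, t4}
|Sat(E[a U EG (r → a)])| = |{t0, t1, t4}| = 3.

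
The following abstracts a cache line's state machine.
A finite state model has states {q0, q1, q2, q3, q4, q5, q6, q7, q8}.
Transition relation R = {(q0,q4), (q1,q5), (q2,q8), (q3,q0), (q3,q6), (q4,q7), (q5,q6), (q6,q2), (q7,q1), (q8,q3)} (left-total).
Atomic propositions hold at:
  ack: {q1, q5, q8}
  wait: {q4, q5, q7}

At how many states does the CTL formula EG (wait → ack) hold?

Sat(wait → ack) = {q0, q1, q2, q3, q5, q6, q8}
EG (wait → ack): greatest fixpoint, start Z0 = {q0, q1, q2, q3, q5, q6, q8}, keep only states in Sat with some successor in Z. Z1 = {q1, q2, q3, q5, q6, q8}; fixed.
Sat(EG (wait → ack)) = {q1, q2, q3, q5, q6, q8}
|Sat(EG (wait → ack))| = |{q1, q2, q3, q5, q6, q8}| = 6.

6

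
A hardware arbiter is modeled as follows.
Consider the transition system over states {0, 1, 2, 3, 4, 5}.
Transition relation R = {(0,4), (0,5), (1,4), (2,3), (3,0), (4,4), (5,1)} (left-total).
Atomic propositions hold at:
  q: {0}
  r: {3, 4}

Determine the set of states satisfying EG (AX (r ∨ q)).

Sat(r ∨ q) = {0, 3, 4}
Sat(AX (r ∨ q)) = {s : every successor in {0, 3, 4}} = {1, 2, 3, 4}
EG (AX (r ∨ q)): greatest fixpoint, start Z0 = {1, 2, 3, 4}, keep only states in Sat with some successor in Z. Z1 = {1, 2, 4}; Z2 = {1, 4}; fixed.
Sat(EG (AX (r ∨ q))) = {1, 4}

{1, 4}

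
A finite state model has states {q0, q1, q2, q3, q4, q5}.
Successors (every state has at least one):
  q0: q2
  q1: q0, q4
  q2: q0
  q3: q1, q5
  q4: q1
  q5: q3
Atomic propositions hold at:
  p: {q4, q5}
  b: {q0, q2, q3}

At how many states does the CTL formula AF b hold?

4

AF b: least fixpoint, start Z0 = {q0, q2, q3}, add states with every successor in Z. Z1 = {q0, q2, q3, q5}; fixed.
Sat(AF b) = {q0, q2, q3, q5}
|Sat(AF b)| = |{q0, q2, q3, q5}| = 4.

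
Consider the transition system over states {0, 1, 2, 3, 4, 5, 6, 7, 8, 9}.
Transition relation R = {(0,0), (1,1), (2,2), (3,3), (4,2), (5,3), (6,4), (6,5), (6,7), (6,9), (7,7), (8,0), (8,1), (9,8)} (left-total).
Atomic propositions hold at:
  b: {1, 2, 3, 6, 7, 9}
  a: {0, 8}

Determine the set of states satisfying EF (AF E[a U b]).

{1, 2, 3, 4, 5, 6, 7, 8, 9}

E[a U b]: least fixpoint, start Z0 = Sat(b) = {1, 2, 3, 6, 7, 9}, add states in Sat(a) with some successor in Z. Z1 = {1, 2, 3, 6, 7, 8, 9}; fixed.
Sat(E[a U b]) = {1, 2, 3, 6, 7, 8, 9}
AF E[a U b]: least fixpoint, start Z0 = {1, 2, 3, 6, 7, 8, 9}, add states with every successor in Z. Z1 = {1, 2, 3, 4, 5, 6, 7, 8, 9}; fixed.
Sat(AF E[a U b]) = {1, 2, 3, 4, 5, 6, 7, 8, 9}
EF (AF E[a U b]): least fixpoint, start Z0 = {1, 2, 3, 4, 5, 6, 7, 8, 9}, add states with some successor in Z. Already a fixed point.
Sat(EF (AF E[a U b])) = {1, 2, 3, 4, 5, 6, 7, 8, 9}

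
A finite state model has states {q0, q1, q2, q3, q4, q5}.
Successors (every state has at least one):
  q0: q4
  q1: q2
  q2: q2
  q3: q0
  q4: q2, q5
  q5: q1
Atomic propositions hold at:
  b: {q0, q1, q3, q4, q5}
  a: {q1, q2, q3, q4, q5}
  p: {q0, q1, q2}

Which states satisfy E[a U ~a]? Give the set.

Sat(~a) = {q0}
E[a U ~a]: least fixpoint, start Z0 = Sat(~a) = {q0}, add states in Sat(a) with some successor in Z. Z1 = {q0, q3}; fixed.
Sat(E[a U ~a]) = {q0, q3}

{q0, q3}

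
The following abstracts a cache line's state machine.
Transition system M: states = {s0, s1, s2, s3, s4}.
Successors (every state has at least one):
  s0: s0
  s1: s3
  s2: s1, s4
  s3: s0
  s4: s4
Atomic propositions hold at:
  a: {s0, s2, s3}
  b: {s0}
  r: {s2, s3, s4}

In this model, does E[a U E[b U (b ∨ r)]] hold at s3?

Yes

Sat(b ∨ r) = {s0, s2, s3, s4}
E[b U (b ∨ r)]: least fixpoint, start Z0 = Sat((b ∨ r)) = {s0, s2, s3, s4}, add states in Sat(b) with some successor in Z. Already a fixed point.
Sat(E[b U (b ∨ r)]) = {s0, s2, s3, s4}
E[a U E[b U (b ∨ r)]]: least fixpoint, start Z0 = Sat(E[b U (b ∨ r)]) = {s0, s2, s3, s4}, add states in Sat(a) with some successor in Z. Already a fixed point.
Sat(E[a U E[b U (b ∨ r)]]) = {s0, s2, s3, s4}
s3 ∈ Sat(E[a U E[b U (b ∨ r)]]) = {s0, s2, s3, s4}, so the formula holds at s3.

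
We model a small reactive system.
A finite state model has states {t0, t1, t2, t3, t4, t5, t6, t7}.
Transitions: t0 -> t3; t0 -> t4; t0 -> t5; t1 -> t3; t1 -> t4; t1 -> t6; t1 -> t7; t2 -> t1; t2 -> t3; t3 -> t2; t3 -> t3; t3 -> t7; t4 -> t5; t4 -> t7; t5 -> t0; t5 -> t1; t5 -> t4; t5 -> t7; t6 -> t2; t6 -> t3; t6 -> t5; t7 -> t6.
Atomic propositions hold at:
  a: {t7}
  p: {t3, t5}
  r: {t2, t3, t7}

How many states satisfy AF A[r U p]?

A[r U p]: least fixpoint, start Z0 = Sat(p) = {t3, t5}, add states in Sat(r) with every successor in Z. Already a fixed point.
Sat(A[r U p]) = {t3, t5}
AF A[r U p]: least fixpoint, start Z0 = {t3, t5}, add states with every successor in Z. Already a fixed point.
Sat(AF A[r U p]) = {t3, t5}
|Sat(AF A[r U p])| = |{t3, t5}| = 2.

2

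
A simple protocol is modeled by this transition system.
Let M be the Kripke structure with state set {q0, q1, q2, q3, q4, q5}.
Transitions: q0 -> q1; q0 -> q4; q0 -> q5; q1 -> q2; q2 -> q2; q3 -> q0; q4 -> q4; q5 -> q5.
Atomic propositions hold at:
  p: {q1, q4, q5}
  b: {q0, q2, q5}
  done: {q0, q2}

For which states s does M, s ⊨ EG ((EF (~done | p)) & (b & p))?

Sat(~done) = {q1, q3, q4, q5}
Sat(~done | p) = {q1, q3, q4, q5}
EF (~done | p): least fixpoint, start Z0 = {q1, q3, q4, q5}, add states with some successor in Z. Z1 = {q0, q1, q3, q4, q5}; fixed.
Sat(EF (~done | p)) = {q0, q1, q3, q4, q5}
Sat(b & p) = {q5}
Sat((EF (~done | p)) & (b & p)) = {q5}
EG ((EF (~done | p)) & (b & p)): greatest fixpoint, start Z0 = {q5}, keep only states in Sat with some successor in Z. Already a fixed point.
Sat(EG ((EF (~done | p)) & (b & p))) = {q5}

{q5}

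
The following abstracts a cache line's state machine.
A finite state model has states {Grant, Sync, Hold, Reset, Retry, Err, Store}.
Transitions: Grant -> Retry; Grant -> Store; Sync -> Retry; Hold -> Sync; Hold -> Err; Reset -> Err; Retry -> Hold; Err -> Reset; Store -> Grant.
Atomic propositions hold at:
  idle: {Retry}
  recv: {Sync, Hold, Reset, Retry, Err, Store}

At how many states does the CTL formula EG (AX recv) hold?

6

Sat(AX recv) = {s : every successor in {Sync, Hold, Reset, Retry, Err, Store}} = {Grant, Sync, Hold, Reset, Retry, Err}
EG (AX recv): greatest fixpoint, start Z0 = {Grant, Sync, Hold, Reset, Retry, Err}, keep only states in Sat with some successor in Z. Already a fixed point.
Sat(EG (AX recv)) = {Grant, Sync, Hold, Reset, Retry, Err}
|Sat(EG (AX recv))| = |{Grant, Sync, Hold, Reset, Retry, Err}| = 6.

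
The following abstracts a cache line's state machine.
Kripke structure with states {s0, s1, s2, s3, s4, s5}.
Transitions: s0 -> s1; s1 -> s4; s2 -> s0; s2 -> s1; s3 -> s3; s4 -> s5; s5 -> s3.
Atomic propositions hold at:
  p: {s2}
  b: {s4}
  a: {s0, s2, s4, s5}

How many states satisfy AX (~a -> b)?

Sat(~a) = {s1, s3}
Sat(~a -> b) = {s0, s2, s4, s5}
Sat(AX (~a -> b)) = {s : every successor in {s0, s2, s4, s5}} = {s1, s4}
|Sat(AX (~a -> b))| = |{s1, s4}| = 2.

2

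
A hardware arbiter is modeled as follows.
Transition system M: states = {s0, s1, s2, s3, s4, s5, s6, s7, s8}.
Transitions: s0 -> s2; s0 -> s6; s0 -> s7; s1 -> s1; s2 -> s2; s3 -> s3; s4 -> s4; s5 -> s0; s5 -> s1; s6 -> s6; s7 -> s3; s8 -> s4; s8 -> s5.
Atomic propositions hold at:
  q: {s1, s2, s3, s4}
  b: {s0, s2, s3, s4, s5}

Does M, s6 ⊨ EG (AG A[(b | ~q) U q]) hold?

Sat(~q) = {s0, s5, s6, s7, s8}
Sat(b | ~q) = {s0, s2, s3, s4, s5, s6, s7, s8}
A[(b | ~q) U q]: least fixpoint, start Z0 = Sat(q) = {s1, s2, s3, s4}, add states in Sat(b | ~q) with every successor in Z. Z1 = {s1, s2, s3, s4, s7}; fixed.
Sat(A[(b | ~q) U q]) = {s1, s2, s3, s4, s7}
AG A[(b | ~q) U q]: greatest fixpoint, start Z0 = {s1, s2, s3, s4, s7}, keep only states in Sat with every successor in Z. Already a fixed point.
Sat(AG A[(b | ~q) U q]) = {s1, s2, s3, s4, s7}
EG (AG A[(b | ~q) U q]): greatest fixpoint, start Z0 = {s1, s2, s3, s4, s7}, keep only states in Sat with some successor in Z. Already a fixed point.
Sat(EG (AG A[(b | ~q) U q])) = {s1, s2, s3, s4, s7}
s6 ∉ Sat(EG (AG A[(b | ~q) U q])) = {s1, s2, s3, s4, s7}, so the formula does not hold at s6.

No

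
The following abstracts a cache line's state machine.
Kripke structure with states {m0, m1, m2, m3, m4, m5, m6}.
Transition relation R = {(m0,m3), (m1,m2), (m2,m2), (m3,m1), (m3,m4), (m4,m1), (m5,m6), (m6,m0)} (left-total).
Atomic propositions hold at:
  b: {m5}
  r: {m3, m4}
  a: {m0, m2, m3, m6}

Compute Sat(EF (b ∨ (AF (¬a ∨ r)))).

{m0, m1, m3, m4, m5, m6}

Sat(¬a) = {m1, m4, m5}
Sat(¬a ∨ r) = {m1, m3, m4, m5}
AF (¬a ∨ r): least fixpoint, start Z0 = {m1, m3, m4, m5}, add states with every successor in Z. Z1 = {m0, m1, m3, m4, m5}; Z2 = {m0, m1, m3, m4, m5, m6}; fixed.
Sat(AF (¬a ∨ r)) = {m0, m1, m3, m4, m5, m6}
Sat(b ∨ (AF (¬a ∨ r))) = {m0, m1, m3, m4, m5, m6}
EF (b ∨ (AF (¬a ∨ r))): least fixpoint, start Z0 = {m0, m1, m3, m4, m5, m6}, add states with some successor in Z. Already a fixed point.
Sat(EF (b ∨ (AF (¬a ∨ r)))) = {m0, m1, m3, m4, m5, m6}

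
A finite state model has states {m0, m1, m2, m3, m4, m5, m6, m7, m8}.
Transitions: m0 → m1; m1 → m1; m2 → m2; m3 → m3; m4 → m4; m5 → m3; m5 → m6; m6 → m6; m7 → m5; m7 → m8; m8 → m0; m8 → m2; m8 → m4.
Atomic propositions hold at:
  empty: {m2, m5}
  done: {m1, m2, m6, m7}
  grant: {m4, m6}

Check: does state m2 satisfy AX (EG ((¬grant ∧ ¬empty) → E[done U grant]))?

Yes

Sat(¬grant) = {m0, m1, m2, m3, m5, m7, m8}
Sat(¬empty) = {m0, m1, m3, m4, m6, m7, m8}
Sat(¬grant ∧ ¬empty) = {m0, m1, m3, m7, m8}
E[done U grant]: least fixpoint, start Z0 = Sat(grant) = {m4, m6}, add states in Sat(done) with some successor in Z. Already a fixed point.
Sat(E[done U grant]) = {m4, m6}
Sat((¬grant ∧ ¬empty) → E[done U grant]) = {m2, m4, m5, m6}
EG ((¬grant ∧ ¬empty) → E[done U grant]): greatest fixpoint, start Z0 = {m2, m4, m5, m6}, keep only states in Sat with some successor in Z. Already a fixed point.
Sat(EG ((¬grant ∧ ¬empty) → E[done U grant])) = {m2, m4, m5, m6}
Sat(AX (EG ((¬grant ∧ ¬empty) → E[done U grant]))) = {s : every successor in {m2, m4, m5, m6}} = {m2, m4, m6}
m2 ∈ Sat(AX (EG ((¬grant ∧ ¬empty) → E[done U grant]))) = {m2, m4, m6}, so the formula holds at m2.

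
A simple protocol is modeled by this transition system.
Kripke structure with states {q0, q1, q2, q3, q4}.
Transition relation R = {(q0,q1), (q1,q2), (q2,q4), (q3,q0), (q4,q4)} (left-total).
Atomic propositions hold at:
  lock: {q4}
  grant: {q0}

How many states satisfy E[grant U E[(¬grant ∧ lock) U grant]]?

1

Sat(¬grant) = {q1, q2, q3, q4}
Sat(¬grant ∧ lock) = {q4}
E[(¬grant ∧ lock) U grant]: least fixpoint, start Z0 = Sat(grant) = {q0}, add states in Sat(¬grant ∧ lock) with some successor in Z. Already a fixed point.
Sat(E[(¬grant ∧ lock) U grant]) = {q0}
E[grant U E[(¬grant ∧ lock) U grant]]: least fixpoint, start Z0 = Sat(E[(¬grant ∧ lock) U grant]) = {q0}, add states in Sat(grant) with some successor in Z. Already a fixed point.
Sat(E[grant U E[(¬grant ∧ lock) U grant]]) = {q0}
|Sat(E[grant U E[(¬grant ∧ lock) U grant]])| = |{q0}| = 1.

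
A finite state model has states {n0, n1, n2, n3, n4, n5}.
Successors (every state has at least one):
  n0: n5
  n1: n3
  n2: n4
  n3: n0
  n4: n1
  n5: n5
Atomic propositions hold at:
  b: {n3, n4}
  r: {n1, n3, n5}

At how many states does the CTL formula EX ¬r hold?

Sat(¬r) = {n0, n2, n4}
Sat(EX ¬r) = {s : some successor in {n0, n2, n4}} = {n2, n3}
|Sat(EX ¬r)| = |{n2, n3}| = 2.

2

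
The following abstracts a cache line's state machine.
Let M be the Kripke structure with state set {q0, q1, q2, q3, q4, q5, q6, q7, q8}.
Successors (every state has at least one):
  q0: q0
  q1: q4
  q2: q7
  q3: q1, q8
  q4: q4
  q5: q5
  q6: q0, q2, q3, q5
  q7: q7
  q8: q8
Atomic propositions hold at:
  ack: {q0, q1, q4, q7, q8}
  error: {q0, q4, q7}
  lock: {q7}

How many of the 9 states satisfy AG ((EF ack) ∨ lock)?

EF ack: least fixpoint, start Z0 = {q0, q1, q4, q7, q8}, add states with some successor in Z. Z1 = {q0, q1, q2, q3, q4, q6, q7, q8}; fixed.
Sat(EF ack) = {q0, q1, q2, q3, q4, q6, q7, q8}
Sat((EF ack) ∨ lock) = {q0, q1, q2, q3, q4, q6, q7, q8}
AG ((EF ack) ∨ lock): greatest fixpoint, start Z0 = {q0, q1, q2, q3, q4, q6, q7, q8}, keep only states in Sat with every successor in Z. Z1 = {q0, q1, q2, q3, q4, q7, q8}; fixed.
Sat(AG ((EF ack) ∨ lock)) = {q0, q1, q2, q3, q4, q7, q8}
|Sat(AG ((EF ack) ∨ lock))| = |{q0, q1, q2, q3, q4, q7, q8}| = 7.

7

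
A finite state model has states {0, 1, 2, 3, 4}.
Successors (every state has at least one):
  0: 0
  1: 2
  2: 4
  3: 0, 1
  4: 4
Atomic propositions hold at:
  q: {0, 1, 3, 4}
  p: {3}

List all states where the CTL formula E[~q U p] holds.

Sat(~q) = {2}
E[~q U p]: least fixpoint, start Z0 = Sat(p) = {3}, add states in Sat(~q) with some successor in Z. Already a fixed point.
Sat(E[~q U p]) = {3}

{3}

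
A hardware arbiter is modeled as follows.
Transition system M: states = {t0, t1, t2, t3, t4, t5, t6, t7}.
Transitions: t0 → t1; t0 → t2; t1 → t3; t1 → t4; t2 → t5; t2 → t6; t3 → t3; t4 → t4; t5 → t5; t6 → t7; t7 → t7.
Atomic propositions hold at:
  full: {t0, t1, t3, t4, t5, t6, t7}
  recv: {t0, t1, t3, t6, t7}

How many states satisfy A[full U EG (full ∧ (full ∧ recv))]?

Sat(full ∧ recv) = {t0, t1, t3, t6, t7}
Sat(full ∧ (full ∧ recv)) = {t0, t1, t3, t6, t7}
EG (full ∧ (full ∧ recv)): greatest fixpoint, start Z0 = {t0, t1, t3, t6, t7}, keep only states in Sat with some successor in Z. Already a fixed point.
Sat(EG (full ∧ (full ∧ recv))) = {t0, t1, t3, t6, t7}
A[full U EG (full ∧ (full ∧ recv))]: least fixpoint, start Z0 = Sat(EG (full ∧ (full ∧ recv))) = {t0, t1, t3, t6, t7}, add states in Sat(full) with every successor in Z. Already a fixed point.
Sat(A[full U EG (full ∧ (full ∧ recv))]) = {t0, t1, t3, t6, t7}
|Sat(A[full U EG (full ∧ (full ∧ recv))])| = |{t0, t1, t3, t6, t7}| = 5.

5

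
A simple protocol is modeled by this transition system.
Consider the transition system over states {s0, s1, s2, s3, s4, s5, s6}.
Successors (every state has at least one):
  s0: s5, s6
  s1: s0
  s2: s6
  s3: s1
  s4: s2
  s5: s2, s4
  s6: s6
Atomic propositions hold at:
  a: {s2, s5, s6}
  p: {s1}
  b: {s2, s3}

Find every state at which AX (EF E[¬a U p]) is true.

Sat(¬a) = {s0, s1, s3, s4}
E[¬a U p]: least fixpoint, start Z0 = Sat(p) = {s1}, add states in Sat(¬a) with some successor in Z. Z1 = {s1, s3}; fixed.
Sat(E[¬a U p]) = {s1, s3}
EF E[¬a U p]: least fixpoint, start Z0 = {s1, s3}, add states with some successor in Z. Already a fixed point.
Sat(EF E[¬a U p]) = {s1, s3}
Sat(AX (EF E[¬a U p])) = {s : every successor in {s1, s3}} = {s3}

{s3}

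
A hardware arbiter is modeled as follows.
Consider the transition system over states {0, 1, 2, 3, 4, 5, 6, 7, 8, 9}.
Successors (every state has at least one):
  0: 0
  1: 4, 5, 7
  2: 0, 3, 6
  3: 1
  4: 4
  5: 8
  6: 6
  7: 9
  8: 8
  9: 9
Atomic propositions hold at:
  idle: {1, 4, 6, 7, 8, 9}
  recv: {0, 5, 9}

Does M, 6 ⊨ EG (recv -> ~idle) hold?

Sat(~idle) = {0, 2, 3, 5}
Sat(recv -> ~idle) = {0, 1, 2, 3, 4, 5, 6, 7, 8}
EG (recv -> ~idle): greatest fixpoint, start Z0 = {0, 1, 2, 3, 4, 5, 6, 7, 8}, keep only states in Sat with some successor in Z. Z1 = {0, 1, 2, 3, 4, 5, 6, 8}; fixed.
Sat(EG (recv -> ~idle)) = {0, 1, 2, 3, 4, 5, 6, 8}
6 ∈ Sat(EG (recv -> ~idle)) = {0, 1, 2, 3, 4, 5, 6, 8}, so the formula holds at 6.

Yes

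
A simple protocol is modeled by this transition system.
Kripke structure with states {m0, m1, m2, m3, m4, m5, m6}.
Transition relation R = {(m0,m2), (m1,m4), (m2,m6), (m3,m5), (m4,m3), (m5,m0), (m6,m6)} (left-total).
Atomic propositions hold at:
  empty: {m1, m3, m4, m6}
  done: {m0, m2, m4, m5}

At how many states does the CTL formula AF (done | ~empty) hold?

Sat(~empty) = {m0, m2, m5}
Sat(done | ~empty) = {m0, m2, m4, m5}
AF (done | ~empty): least fixpoint, start Z0 = {m0, m2, m4, m5}, add states with every successor in Z. Z1 = {m0, m1, m2, m3, m4, m5}; fixed.
Sat(AF (done | ~empty)) = {m0, m1, m2, m3, m4, m5}
|Sat(AF (done | ~empty))| = |{m0, m1, m2, m3, m4, m5}| = 6.

6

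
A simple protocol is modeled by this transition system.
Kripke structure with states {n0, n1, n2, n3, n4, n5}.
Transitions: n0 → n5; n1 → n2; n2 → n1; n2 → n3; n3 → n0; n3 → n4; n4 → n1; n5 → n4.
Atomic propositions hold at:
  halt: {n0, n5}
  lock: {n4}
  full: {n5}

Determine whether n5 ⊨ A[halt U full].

A[halt U full]: least fixpoint, start Z0 = Sat(full) = {n5}, add states in Sat(halt) with every successor in Z. Z1 = {n0, n5}; fixed.
Sat(A[halt U full]) = {n0, n5}
n5 ∈ Sat(A[halt U full]) = {n0, n5}, so the formula holds at n5.

Yes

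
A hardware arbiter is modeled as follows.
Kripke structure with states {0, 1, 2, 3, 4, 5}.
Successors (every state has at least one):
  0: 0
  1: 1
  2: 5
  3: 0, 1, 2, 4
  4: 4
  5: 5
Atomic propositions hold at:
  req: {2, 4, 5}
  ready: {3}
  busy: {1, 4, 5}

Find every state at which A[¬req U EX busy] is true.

Sat(¬req) = {0, 1, 3}
Sat(EX busy) = {s : some successor in {1, 4, 5}} = {1, 2, 3, 4, 5}
A[¬req U EX busy]: least fixpoint, start Z0 = Sat(EX busy) = {1, 2, 3, 4, 5}, add states in Sat(¬req) with every successor in Z. Already a fixed point.
Sat(A[¬req U EX busy]) = {1, 2, 3, 4, 5}

{1, 2, 3, 4, 5}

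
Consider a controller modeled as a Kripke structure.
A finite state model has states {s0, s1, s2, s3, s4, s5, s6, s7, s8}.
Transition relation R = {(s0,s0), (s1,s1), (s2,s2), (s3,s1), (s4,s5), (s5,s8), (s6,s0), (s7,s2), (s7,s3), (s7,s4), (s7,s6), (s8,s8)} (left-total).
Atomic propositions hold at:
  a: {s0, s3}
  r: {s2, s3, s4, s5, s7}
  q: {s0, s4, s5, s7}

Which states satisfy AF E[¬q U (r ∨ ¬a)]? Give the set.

{s1, s2, s3, s4, s5, s6, s7, s8}

Sat(¬q) = {s1, s2, s3, s6, s8}
Sat(¬a) = {s1, s2, s4, s5, s6, s7, s8}
Sat(r ∨ ¬a) = {s1, s2, s3, s4, s5, s6, s7, s8}
E[¬q U (r ∨ ¬a)]: least fixpoint, start Z0 = Sat((r ∨ ¬a)) = {s1, s2, s3, s4, s5, s6, s7, s8}, add states in Sat(¬q) with some successor in Z. Already a fixed point.
Sat(E[¬q U (r ∨ ¬a)]) = {s1, s2, s3, s4, s5, s6, s7, s8}
AF E[¬q U (r ∨ ¬a)]: least fixpoint, start Z0 = {s1, s2, s3, s4, s5, s6, s7, s8}, add states with every successor in Z. Already a fixed point.
Sat(AF E[¬q U (r ∨ ¬a)]) = {s1, s2, s3, s4, s5, s6, s7, s8}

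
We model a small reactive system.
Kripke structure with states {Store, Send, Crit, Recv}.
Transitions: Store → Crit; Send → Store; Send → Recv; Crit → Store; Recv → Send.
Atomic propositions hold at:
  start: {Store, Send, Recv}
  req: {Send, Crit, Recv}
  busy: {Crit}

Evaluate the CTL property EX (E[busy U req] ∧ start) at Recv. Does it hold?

Yes

E[busy U req]: least fixpoint, start Z0 = Sat(req) = {Send, Crit, Recv}, add states in Sat(busy) with some successor in Z. Already a fixed point.
Sat(E[busy U req]) = {Send, Crit, Recv}
Sat(E[busy U req] ∧ start) = {Send, Recv}
Sat(EX (E[busy U req] ∧ start)) = {s : some successor in {Send, Recv}} = {Send, Recv}
Recv ∈ Sat(EX (E[busy U req] ∧ start)) = {Send, Recv}, so the formula holds at Recv.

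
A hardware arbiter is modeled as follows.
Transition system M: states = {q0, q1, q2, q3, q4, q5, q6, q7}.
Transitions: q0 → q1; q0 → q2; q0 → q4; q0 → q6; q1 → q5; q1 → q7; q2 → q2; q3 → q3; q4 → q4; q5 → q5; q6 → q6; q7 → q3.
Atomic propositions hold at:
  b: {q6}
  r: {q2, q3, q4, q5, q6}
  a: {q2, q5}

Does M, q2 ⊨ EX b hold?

Sat(EX b) = {s : some successor in {q6}} = {q0, q6}
q2 ∉ Sat(EX b) = {q0, q6}, so the formula does not hold at q2.

No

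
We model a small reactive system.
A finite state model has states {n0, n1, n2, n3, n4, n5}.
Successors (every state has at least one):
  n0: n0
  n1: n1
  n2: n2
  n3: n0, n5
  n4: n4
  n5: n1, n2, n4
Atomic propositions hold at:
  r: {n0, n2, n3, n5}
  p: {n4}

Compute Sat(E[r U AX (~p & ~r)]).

{n1, n3, n5}

Sat(~p) = {n0, n1, n2, n3, n5}
Sat(~r) = {n1, n4}
Sat(~p & ~r) = {n1}
Sat(AX (~p & ~r)) = {s : every successor in {n1}} = {n1}
E[r U AX (~p & ~r)]: least fixpoint, start Z0 = Sat(AX (~p & ~r)) = {n1}, add states in Sat(r) with some successor in Z. Z1 = {n1, n5}; Z2 = {n1, n3, n5}; fixed.
Sat(E[r U AX (~p & ~r)]) = {n1, n3, n5}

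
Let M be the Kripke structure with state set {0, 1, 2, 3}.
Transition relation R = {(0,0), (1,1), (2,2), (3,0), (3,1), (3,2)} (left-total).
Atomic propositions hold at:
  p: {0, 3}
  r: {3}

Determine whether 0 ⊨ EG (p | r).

Sat(p | r) = {0, 3}
EG (p | r): greatest fixpoint, start Z0 = {0, 3}, keep only states in Sat with some successor in Z. Already a fixed point.
Sat(EG (p | r)) = {0, 3}
0 ∈ Sat(EG (p | r)) = {0, 3}, so the formula holds at 0.

Yes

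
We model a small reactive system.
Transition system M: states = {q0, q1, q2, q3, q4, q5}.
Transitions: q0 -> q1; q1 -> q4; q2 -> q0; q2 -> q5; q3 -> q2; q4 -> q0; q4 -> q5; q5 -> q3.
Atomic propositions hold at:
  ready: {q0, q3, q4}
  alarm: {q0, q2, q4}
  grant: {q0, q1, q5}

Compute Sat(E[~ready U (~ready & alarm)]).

Sat(~ready) = {q1, q2, q5}
Sat(~ready & alarm) = {q2}
E[~ready U (~ready & alarm)]: least fixpoint, start Z0 = Sat((~ready & alarm)) = {q2}, add states in Sat(~ready) with some successor in Z. Already a fixed point.
Sat(E[~ready U (~ready & alarm)]) = {q2}

{q2}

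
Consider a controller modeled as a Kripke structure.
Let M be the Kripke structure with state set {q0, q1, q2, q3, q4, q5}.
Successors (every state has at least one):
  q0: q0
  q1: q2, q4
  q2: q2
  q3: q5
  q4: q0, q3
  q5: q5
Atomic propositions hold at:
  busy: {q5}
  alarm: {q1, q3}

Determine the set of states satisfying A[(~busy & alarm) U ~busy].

Sat(~busy) = {q0, q1, q2, q3, q4}
Sat(~busy & alarm) = {q1, q3}
A[(~busy & alarm) U ~busy]: least fixpoint, start Z0 = Sat(~busy) = {q0, q1, q2, q3, q4}, add states in Sat(~busy & alarm) with every successor in Z. Already a fixed point.
Sat(A[(~busy & alarm) U ~busy]) = {q0, q1, q2, q3, q4}

{q0, q1, q2, q3, q4}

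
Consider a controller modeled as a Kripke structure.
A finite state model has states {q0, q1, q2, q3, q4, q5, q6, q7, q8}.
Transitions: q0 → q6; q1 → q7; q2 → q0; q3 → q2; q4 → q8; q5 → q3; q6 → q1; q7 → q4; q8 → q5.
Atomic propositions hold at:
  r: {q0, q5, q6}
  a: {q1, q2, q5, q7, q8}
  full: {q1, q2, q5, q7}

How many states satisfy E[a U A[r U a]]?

7

A[r U a]: least fixpoint, start Z0 = Sat(a) = {q1, q2, q5, q7, q8}, add states in Sat(r) with every successor in Z. Z1 = {q1, q2, q5, q6, q7, q8}; Z2 = {q0, q1, q2, q5, q6, q7, q8}; fixed.
Sat(A[r U a]) = {q0, q1, q2, q5, q6, q7, q8}
E[a U A[r U a]]: least fixpoint, start Z0 = Sat(A[r U a]) = {q0, q1, q2, q5, q6, q7, q8}, add states in Sat(a) with some successor in Z. Already a fixed point.
Sat(E[a U A[r U a]]) = {q0, q1, q2, q5, q6, q7, q8}
|Sat(E[a U A[r U a]])| = |{q0, q1, q2, q5, q6, q7, q8}| = 7.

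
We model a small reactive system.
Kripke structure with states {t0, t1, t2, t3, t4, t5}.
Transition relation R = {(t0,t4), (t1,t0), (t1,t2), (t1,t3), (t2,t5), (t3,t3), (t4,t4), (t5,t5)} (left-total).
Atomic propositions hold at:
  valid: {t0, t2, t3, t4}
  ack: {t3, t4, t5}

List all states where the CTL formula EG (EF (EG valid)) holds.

{t0, t1, t3, t4}

EG valid: greatest fixpoint, start Z0 = {t0, t2, t3, t4}, keep only states in Sat with some successor in Z. Z1 = {t0, t3, t4}; fixed.
Sat(EG valid) = {t0, t3, t4}
EF (EG valid): least fixpoint, start Z0 = {t0, t3, t4}, add states with some successor in Z. Z1 = {t0, t1, t3, t4}; fixed.
Sat(EF (EG valid)) = {t0, t1, t3, t4}
EG (EF (EG valid)): greatest fixpoint, start Z0 = {t0, t1, t3, t4}, keep only states in Sat with some successor in Z. Already a fixed point.
Sat(EG (EF (EG valid))) = {t0, t1, t3, t4}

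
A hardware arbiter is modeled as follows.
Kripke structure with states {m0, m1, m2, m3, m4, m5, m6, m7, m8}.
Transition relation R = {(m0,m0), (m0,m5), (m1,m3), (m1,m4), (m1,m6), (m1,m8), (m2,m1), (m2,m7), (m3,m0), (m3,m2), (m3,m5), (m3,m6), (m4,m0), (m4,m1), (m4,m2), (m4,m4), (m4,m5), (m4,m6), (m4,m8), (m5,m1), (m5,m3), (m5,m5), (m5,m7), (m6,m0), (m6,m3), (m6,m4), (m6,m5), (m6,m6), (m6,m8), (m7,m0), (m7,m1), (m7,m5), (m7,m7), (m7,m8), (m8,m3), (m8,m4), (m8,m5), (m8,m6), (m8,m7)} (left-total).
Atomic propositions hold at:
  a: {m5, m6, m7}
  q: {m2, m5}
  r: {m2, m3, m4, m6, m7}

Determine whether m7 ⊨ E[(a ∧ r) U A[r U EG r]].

Yes

Sat(a ∧ r) = {m6, m7}
EG r: greatest fixpoint, start Z0 = {m2, m3, m4, m6, m7}, keep only states in Sat with some successor in Z. Already a fixed point.
Sat(EG r) = {m2, m3, m4, m6, m7}
A[r U EG r]: least fixpoint, start Z0 = Sat(EG r) = {m2, m3, m4, m6, m7}, add states in Sat(r) with every successor in Z. Already a fixed point.
Sat(A[r U EG r]) = {m2, m3, m4, m6, m7}
E[(a ∧ r) U A[r U EG r]]: least fixpoint, start Z0 = Sat(A[r U EG r]) = {m2, m3, m4, m6, m7}, add states in Sat(a ∧ r) with some successor in Z. Already a fixed point.
Sat(E[(a ∧ r) U A[r U EG r]]) = {m2, m3, m4, m6, m7}
m7 ∈ Sat(E[(a ∧ r) U A[r U EG r]]) = {m2, m3, m4, m6, m7}, so the formula holds at m7.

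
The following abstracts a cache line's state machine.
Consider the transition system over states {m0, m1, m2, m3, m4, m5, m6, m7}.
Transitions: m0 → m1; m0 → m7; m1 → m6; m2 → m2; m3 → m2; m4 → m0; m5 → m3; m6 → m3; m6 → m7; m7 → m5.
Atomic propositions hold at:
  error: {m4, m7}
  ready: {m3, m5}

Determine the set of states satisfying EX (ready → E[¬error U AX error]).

Sat(¬error) = {m0, m1, m2, m3, m5, m6}
Sat(AX error) = {s : every successor in {m4, m7}} = ∅
E[¬error U AX error]: least fixpoint, start Z0 = Sat(AX error) = ∅, add states in Sat(¬error) with some successor in Z. Already a fixed point.
Sat(E[¬error U AX error]) = ∅
Sat(ready → E[¬error U AX error]) = {m0, m1, m2, m4, m6, m7}
Sat(EX (ready → E[¬error U AX error])) = {s : some successor in {m0, m1, m2, m4, m6, m7}} = {m0, m1, m2, m3, m4, m6}

{m0, m1, m2, m3, m4, m6}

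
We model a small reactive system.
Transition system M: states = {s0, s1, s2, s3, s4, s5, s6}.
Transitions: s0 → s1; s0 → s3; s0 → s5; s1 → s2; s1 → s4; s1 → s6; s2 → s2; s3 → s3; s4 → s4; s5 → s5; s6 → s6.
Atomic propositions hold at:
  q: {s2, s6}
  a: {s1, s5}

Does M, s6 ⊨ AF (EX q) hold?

Sat(EX q) = {s : some successor in {s2, s6}} = {s1, s2, s6}
AF (EX q): least fixpoint, start Z0 = {s1, s2, s6}, add states with every successor in Z. Already a fixed point.
Sat(AF (EX q)) = {s1, s2, s6}
s6 ∈ Sat(AF (EX q)) = {s1, s2, s6}, so the formula holds at s6.

Yes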